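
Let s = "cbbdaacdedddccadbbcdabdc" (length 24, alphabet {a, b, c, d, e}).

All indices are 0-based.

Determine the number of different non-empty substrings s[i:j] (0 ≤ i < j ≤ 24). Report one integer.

rank | idx | suffix
   0 |   4 | aacdedddccadbbcdabdc
   1 |  20 | abdc
   2 |   5 | acdedddccadbbcdabdc
   3 |  14 | adbbcdabdc
   4 |  16 | bbcdabdc
   5 |   1 | bbdaacdedddccadbbcdabdc
   6 |  17 | bcdabdc
   7 |   2 | bdaacdedddccadbbcdabdc
   8 |  21 | bdc
   9 |  23 | c
  10 |  13 | cadbbcdabdc
  11 |   0 | cbbdaacdedddccadbbcdabdc
  12 |  12 | ccadbbcdabdc
  13 |  18 | cdabdc
  14 |   6 | cdedddccadbbcdabdc
  15 |   3 | daacdedddccadbbcdabdc
  16 |  19 | dabdc
  17 |  15 | dbbcdabdc
  18 |  22 | dc
  19 |  11 | dccadbbcdabdc
  20 |  10 | ddccadbbcdabdc
  21 |   9 | dddccadbbcdabdc
  22 |   7 | dedddccadbbcdabdc
  23 |   8 | edddccadbbcdabdc

SA = [4, 20, 5, 14, 16, 1, 17, 2, 21, 23, 13, 0, 12, 18, 6, 3, 19, 15, 22, 11, 10, 9, 7, 8]
[i] adj suffixes → lcp
  [1] 4/20 → 1 ('a')
  [2] 20/5 → 1 ('a')
  [3] 5/14 → 1 ('a')
  [4] 14/16 → 0 ('')
  [5] 16/1 → 2 ('bb')
  [6] 1/17 → 1 ('b')
  [7] 17/2 → 1 ('b')
  [8] 2/21 → 2 ('bd')
  [9] 21/23 → 0 ('')
  [10] 23/13 → 1 ('c')
  [11] 13/0 → 1 ('c')
  [12] 0/12 → 1 ('c')
  [13] 12/18 → 1 ('c')
  [14] 18/6 → 2 ('cd')
  [15] 6/3 → 0 ('')
  [16] 3/19 → 2 ('da')
  [17] 19/15 → 1 ('d')
  [18] 15/22 → 1 ('d')
  [19] 22/11 → 2 ('dc')
  [20] 11/10 → 1 ('d')
  [21] 10/9 → 2 ('dd')
  [22] 9/7 → 1 ('d')
  [23] 7/8 → 0 ('')

n(n+1)/2 = 24·25/2 = 300
Σ LCP = 0 + 1 + 1 + 1 + 0 + 2 + 1 + 1 + 2 + 0 + 1 + 1 + 1 + 1 + 2 + 0 + 2 + 1 + 1 + 2 + 1 + 2 + 1 + 0 = 25
distinct = 300 − 25 = 275

275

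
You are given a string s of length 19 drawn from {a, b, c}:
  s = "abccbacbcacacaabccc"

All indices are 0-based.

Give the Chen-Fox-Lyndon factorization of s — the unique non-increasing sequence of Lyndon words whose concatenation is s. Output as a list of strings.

emit factor 1: 'abccbacbcacac' (i=0, period=13)
emit factor 2: 'aabccc' (i=13, period=6)

["abccbacbcacac", "aabccc"]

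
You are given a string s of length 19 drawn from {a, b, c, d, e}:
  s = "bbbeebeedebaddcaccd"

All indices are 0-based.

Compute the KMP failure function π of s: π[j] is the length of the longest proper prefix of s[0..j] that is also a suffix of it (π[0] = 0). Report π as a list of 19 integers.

[0, 1, 2, 0, 0, 1, 0, 0, 0, 0, 1, 0, 0, 0, 0, 0, 0, 0, 0]

π[0] = 0
j=1 s[j]='b': π[1]=1 (border 'b')
j=2 s[j]='b': π[2]=2 (border 'bb')
j=3 s[j]='e': k: 2→1→0; π[3]=0 (border '')
j=4 s[j]='e': π[4]=0 (border '')
j=5 s[j]='b': π[5]=1 (border 'b')
j=6 s[j]='e': k: 1→0; π[6]=0 (border '')
j=7 s[j]='e': π[7]=0 (border '')
j=8 s[j]='d': π[8]=0 (border '')
j=9 s[j]='e': π[9]=0 (border '')
j=10 s[j]='b': π[10]=1 (border 'b')
j=11 s[j]='a': k: 1→0; π[11]=0 (border '')
j=12 s[j]='d': π[12]=0 (border '')
j=13 s[j]='d': π[13]=0 (border '')
j=14 s[j]='c': π[14]=0 (border '')
j=15 s[j]='a': π[15]=0 (border '')
j=16 s[j]='c': π[16]=0 (border '')
j=17 s[j]='c': π[17]=0 (border '')
j=18 s[j]='d': π[18]=0 (border '')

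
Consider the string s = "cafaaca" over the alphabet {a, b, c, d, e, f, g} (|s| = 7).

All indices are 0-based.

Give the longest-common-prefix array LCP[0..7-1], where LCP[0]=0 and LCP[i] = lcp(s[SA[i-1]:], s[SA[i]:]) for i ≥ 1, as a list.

[0, 1, 1, 1, 0, 2, 0]

rank→(start, suffix):
  0 → (6, 'a')
  1 → (3, 'aaca')
  2 → (4, 'aca')
  3 → (1, 'afaaca')
  4 → (5, 'ca')
  5 → (0, 'cafaaca')
  6 → (2, 'faaca')

SA = [6, 3, 4, 1, 5, 0, 2]
i: (SA[i-1],SA[i]) lcp shared
  1: (6,3) 1 'a'
  2: (3,4) 1 'a'
  3: (4,1) 1 'a'
  4: (1,5) 0 ''
  5: (5,0) 2 'ca'
  6: (0,2) 0 ''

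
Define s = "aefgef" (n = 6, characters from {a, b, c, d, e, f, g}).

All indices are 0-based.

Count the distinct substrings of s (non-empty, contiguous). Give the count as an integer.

sorted suffixes:
  #0 SA[0]=0  'aefgef'
  #1 SA[1]=4  'ef'
  #2 SA[2]=1  'efgef'
  #3 SA[3]=5  'f'
  #4 SA[4]=2  'fgef'
  #5 SA[5]=3  'gef'

SA = [0, 4, 1, 5, 2, 3]
i: (SA[i-1],SA[i]) lcp shared
  1: (0,4) 0 ''
  2: (4,1) 2 'ef'
  3: (1,5) 0 ''
  4: (5,2) 1 'f'
  5: (2,3) 0 ''

n(n+1)/2 = 6·7/2 = 21
Σ LCP = 0 + 0 + 2 + 0 + 1 + 0 = 3
distinct = 21 − 3 = 18

18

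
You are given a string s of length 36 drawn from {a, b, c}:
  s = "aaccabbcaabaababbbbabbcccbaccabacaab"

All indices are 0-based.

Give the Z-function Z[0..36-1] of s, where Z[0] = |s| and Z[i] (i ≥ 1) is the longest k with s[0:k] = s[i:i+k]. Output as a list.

[36, 1, 0, 0, 1, 0, 0, 0, 2, 1, 0, 2, 1, 0, 1, 0, 0, 0, 0, 1, 0, 0, 0, 0, 0, 0, 1, 0, 0, 1, 0, 1, 0, 2, 1, 0]

Z[0]=36
i=1: fresh scan; Z[1]=1 extend→box=[1,2)
i=2: fresh scan; Z[2]=0
i=3: fresh scan; Z[3]=0
i=4: fresh scan; Z[4]=1 extend→box=[4,5)
i=5: fresh scan; Z[5]=0
i=6: fresh scan; Z[6]=0
i=7: fresh scan; Z[7]=0
i=8: fresh scan; Z[8]=2 extend→box=[8,10)
i=9: min(r-i=1, Z[1]=1)=1; Z[9]=1
i=10: fresh scan; Z[10]=0
i=11: fresh scan; Z[11]=2 extend→box=[11,13)
i=12: min(r-i=1, Z[1]=1)=1; Z[12]=1
i=13: fresh scan; Z[13]=0
i=14: fresh scan; Z[14]=1 extend→box=[14,15)
i=15: fresh scan; Z[15]=0
i=16: fresh scan; Z[16]=0
i=17: fresh scan; Z[17]=0
i=18: fresh scan; Z[18]=0
i=19: fresh scan; Z[19]=1 extend→box=[19,20)
i=20: fresh scan; Z[20]=0
i=21: fresh scan; Z[21]=0
i=22: fresh scan; Z[22]=0
i=23: fresh scan; Z[23]=0
i=24: fresh scan; Z[24]=0
i=25: fresh scan; Z[25]=0
i=26: fresh scan; Z[26]=1 extend→box=[26,27)
i=27: fresh scan; Z[27]=0
i=28: fresh scan; Z[28]=0
i=29: fresh scan; Z[29]=1 extend→box=[29,30)
i=30: fresh scan; Z[30]=0
i=31: fresh scan; Z[31]=1 extend→box=[31,32)
i=32: fresh scan; Z[32]=0
i=33: fresh scan; Z[33]=2 extend→box=[33,35)
i=34: min(r-i=1, Z[1]=1)=1; Z[34]=1
i=35: fresh scan; Z[35]=0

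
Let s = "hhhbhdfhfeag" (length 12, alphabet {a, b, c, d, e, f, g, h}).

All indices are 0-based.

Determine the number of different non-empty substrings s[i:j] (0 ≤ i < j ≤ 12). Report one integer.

rank→(start, suffix):
  0 → (10, 'ag')
  1 → (3, 'bhdfhfeag')
  2 → (5, 'dfhfeag')
  3 → (9, 'eag')
  4 → (8, 'feag')
  5 → (6, 'fhfeag')
  6 → (11, 'g')
  7 → (2, 'hbhdfhfeag')
  8 → (4, 'hdfhfeag')
  9 → (7, 'hfeag')
  10 → (1, 'hhbhdfhfeag')
  11 → (0, 'hhhbhdfhfeag')

SA = [10, 3, 5, 9, 8, 6, 11, 2, 4, 7, 1, 0]
[i] adj suffixes → lcp
  [1] 10/3 → 0 ('')
  [2] 3/5 → 0 ('')
  [3] 5/9 → 0 ('')
  [4] 9/8 → 0 ('')
  [5] 8/6 → 1 ('f')
  [6] 6/11 → 0 ('')
  [7] 11/2 → 0 ('')
  [8] 2/4 → 1 ('h')
  [9] 4/7 → 1 ('h')
  [10] 7/1 → 1 ('h')
  [11] 1/0 → 2 ('hh')

n(n+1)/2 = 12·13/2 = 78
Σ LCP = 0 + 0 + 0 + 0 + 0 + 1 + 0 + 0 + 1 + 1 + 1 + 2 = 6
distinct = 78 − 6 = 72

72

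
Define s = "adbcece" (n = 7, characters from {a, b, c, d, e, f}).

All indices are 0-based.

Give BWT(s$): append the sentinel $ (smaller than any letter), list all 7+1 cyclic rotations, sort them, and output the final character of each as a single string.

rank  rotation  last
    0  $adbcece  e
    1  adbcece$  $
    2  bcece$ad  d
    3  ce$adbce  e
    4  cece$adb  b
    5  dbcece$a  a
    6  e$adbcec  c
    7  ece$adbc  c

e$debacc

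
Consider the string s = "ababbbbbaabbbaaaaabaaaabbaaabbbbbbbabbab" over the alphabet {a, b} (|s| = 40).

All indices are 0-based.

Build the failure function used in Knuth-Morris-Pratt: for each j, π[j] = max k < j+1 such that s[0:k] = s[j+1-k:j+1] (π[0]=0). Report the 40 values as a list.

[0, 0, 1, 2, 0, 0, 0, 0, 1, 1, 2, 0, 0, 1, 1, 1, 1, 1, 2, 3, 1, 1, 1, 2, 0, 1, 1, 1, 2, 0, 0, 0, 0, 0, 0, 1, 2, 0, 1, 2]

π[0] = 0
j=1 s[j]='b': π[1]=0 (border '')
j=2 s[j]='a': π[2]=1 (border 'a')
j=3 s[j]='b': π[3]=2 (border 'ab')
j=4 s[j]='b': k: 2→0; π[4]=0 (border '')
j=5 s[j]='b': π[5]=0 (border '')
j=6 s[j]='b': π[6]=0 (border '')
j=7 s[j]='b': π[7]=0 (border '')
j=8 s[j]='a': π[8]=1 (border 'a')
j=9 s[j]='a': k: 1→0; π[9]=1 (border 'a')
j=10 s[j]='b': π[10]=2 (border 'ab')
j=11 s[j]='b': k: 2→0; π[11]=0 (border '')
j=12 s[j]='b': π[12]=0 (border '')
j=13 s[j]='a': π[13]=1 (border 'a')
j=14 s[j]='a': k: 1→0; π[14]=1 (border 'a')
j=15 s[j]='a': k: 1→0; π[15]=1 (border 'a')
j=16 s[j]='a': k: 1→0; π[16]=1 (border 'a')
j=17 s[j]='a': k: 1→0; π[17]=1 (border 'a')
j=18 s[j]='b': π[18]=2 (border 'ab')
j=19 s[j]='a': π[19]=3 (border 'aba')
j=20 s[j]='a': k: 3→1→0; π[20]=1 (border 'a')
j=21 s[j]='a': k: 1→0; π[21]=1 (border 'a')
j=22 s[j]='a': k: 1→0; π[22]=1 (border 'a')
j=23 s[j]='b': π[23]=2 (border 'ab')
j=24 s[j]='b': k: 2→0; π[24]=0 (border '')
j=25 s[j]='a': π[25]=1 (border 'a')
j=26 s[j]='a': k: 1→0; π[26]=1 (border 'a')
j=27 s[j]='a': k: 1→0; π[27]=1 (border 'a')
j=28 s[j]='b': π[28]=2 (border 'ab')
j=29 s[j]='b': k: 2→0; π[29]=0 (border '')
j=30 s[j]='b': π[30]=0 (border '')
j=31 s[j]='b': π[31]=0 (border '')
j=32 s[j]='b': π[32]=0 (border '')
j=33 s[j]='b': π[33]=0 (border '')
j=34 s[j]='b': π[34]=0 (border '')
j=35 s[j]='a': π[35]=1 (border 'a')
j=36 s[j]='b': π[36]=2 (border 'ab')
j=37 s[j]='b': k: 2→0; π[37]=0 (border '')
j=38 s[j]='a': π[38]=1 (border 'a')
j=39 s[j]='b': π[39]=2 (border 'ab')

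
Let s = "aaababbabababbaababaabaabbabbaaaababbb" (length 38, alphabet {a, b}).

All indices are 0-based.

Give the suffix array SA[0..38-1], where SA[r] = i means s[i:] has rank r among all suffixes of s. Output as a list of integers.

[29, 0, 30, 19, 14, 1, 31, 22, 17, 20, 15, 7, 9, 2, 32, 26, 11, 4, 23, 34, 37, 28, 18, 13, 21, 16, 6, 8, 25, 10, 3, 33, 36, 27, 12, 5, 24, 35]

rank→(start, suffix):
  0 → (29, 'aaaababbb')
  1 → (0, 'aaababbabababbaababaabaabbabbaaaababbb')
  2 → (30, 'aaababbb')
  3 → (19, 'aabaabbabbaaaababbb')
  4 → (14, 'aababaabaabbabbaaaababbb')
  5 → (1, 'aababbabababbaababaabaabbabbaaaababbb')
  6 → (31, 'aababbb')
  7 → (22, 'aabbabbaaaababbb')
  8 → (17, 'abaabaabbabbaaaababbb')
  9 → (20, 'abaabbabbaaaababbb')
  10 → (15, 'ababaabaabbabbaaaababbb')
  11 → (7, 'abababbaababaabaabbabbaaaababbb')
  12 → (9, 'ababbaababaabaabbabbaaaababbb')
  13 → (2, 'ababbabababbaababaabaabbabbaaaababbb')
  14 → (32, 'ababbb')
  15 → (26, 'abbaaaababbb')
  16 → (11, 'abbaababaabaabbabbaaaababbb')
  17 → (4, 'abbabababbaababaabaabbabbaaaababbb')
  18 → (23, 'abbabbaaaababbb')
  19 → (34, 'abbb')
  20 → (37, 'b')
  21 → (28, 'baaaababbb')
  22 → (18, 'baabaabbabbaaaababbb')
  23 → (13, 'baababaabaabbabbaaaababbb')
  24 → (21, 'baabbabbaaaababbb')
  25 → (16, 'babaabaabbabbaaaababbb')
  26 → (6, 'babababbaababaabaabbabbaaaababbb')
  27 → (8, 'bababbaababaabaabbabbaaaababbb')
  28 → (25, 'babbaaaababbb')
  29 → (10, 'babbaababaabaabbabbaaaababbb')
  30 → (3, 'babbabababbaababaabaabbabbaaaababbb')
  31 → (33, 'babbb')
  32 → (36, 'bb')
  33 → (27, 'bbaaaababbb')
  34 → (12, 'bbaababaabaabbabbaaaababbb')
  35 → (5, 'bbabababbaababaabaabbabbaaaababbb')
  36 → (24, 'bbabbaaaababbb')
  37 → (35, 'bbb')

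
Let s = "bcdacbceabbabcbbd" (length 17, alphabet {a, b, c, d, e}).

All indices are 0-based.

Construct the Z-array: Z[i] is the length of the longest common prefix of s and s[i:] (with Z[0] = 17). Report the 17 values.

[17, 0, 0, 0, 0, 2, 0, 0, 0, 1, 1, 0, 2, 0, 1, 1, 0]

Z[0]=17
i=1: i≥r, start 0; Z[1]=0
i=2: i≥r, start 0; Z[2]=0
i=3: i≥r, start 0; Z[3]=0
i=4: i≥r, start 0; Z[4]=0
i=5: i≥r, start 0; Z[5]=2 extend→box=[5,7)
i=6: min(r-i=1, Z[1]=0)=0; Z[6]=0
i=7: i≥r, start 0; Z[7]=0
i=8: i≥r, start 0; Z[8]=0
i=9: i≥r, start 0; Z[9]=1 extend→box=[9,10)
i=10: i≥r, start 0; Z[10]=1 extend→box=[10,11)
i=11: i≥r, start 0; Z[11]=0
i=12: i≥r, start 0; Z[12]=2 extend→box=[12,14)
i=13: min(r-i=1, Z[1]=0)=0; Z[13]=0
i=14: i≥r, start 0; Z[14]=1 extend→box=[14,15)
i=15: i≥r, start 0; Z[15]=1 extend→box=[15,16)
i=16: i≥r, start 0; Z[16]=0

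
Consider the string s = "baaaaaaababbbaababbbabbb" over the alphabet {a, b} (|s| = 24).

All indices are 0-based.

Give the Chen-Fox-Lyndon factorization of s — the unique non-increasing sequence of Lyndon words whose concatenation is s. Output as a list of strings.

emit factor 1: 'b' (i=0, period=1)
emit factor 2: 'aaaaaaababbbaababbbabbb' (i=1, period=23)

["b", "aaaaaaababbbaababbbabbb"]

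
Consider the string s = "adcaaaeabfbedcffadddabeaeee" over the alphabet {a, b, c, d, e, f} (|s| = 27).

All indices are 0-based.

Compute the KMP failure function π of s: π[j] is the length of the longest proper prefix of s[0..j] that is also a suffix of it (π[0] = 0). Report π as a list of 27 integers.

π[0] = 0
j=1 s[j]='d': π[1]=0 (border '')
j=2 s[j]='c': π[2]=0 (border '')
j=3 s[j]='a': π[3]=1 (border 'a')
j=4 s[j]='a': k: 1→0; π[4]=1 (border 'a')
j=5 s[j]='a': k: 1→0; π[5]=1 (border 'a')
j=6 s[j]='e': k: 1→0; π[6]=0 (border '')
j=7 s[j]='a': π[7]=1 (border 'a')
j=8 s[j]='b': k: 1→0; π[8]=0 (border '')
j=9 s[j]='f': π[9]=0 (border '')
j=10 s[j]='b': π[10]=0 (border '')
j=11 s[j]='e': π[11]=0 (border '')
j=12 s[j]='d': π[12]=0 (border '')
j=13 s[j]='c': π[13]=0 (border '')
j=14 s[j]='f': π[14]=0 (border '')
j=15 s[j]='f': π[15]=0 (border '')
j=16 s[j]='a': π[16]=1 (border 'a')
j=17 s[j]='d': π[17]=2 (border 'ad')
j=18 s[j]='d': k: 2→0; π[18]=0 (border '')
j=19 s[j]='d': π[19]=0 (border '')
j=20 s[j]='a': π[20]=1 (border 'a')
j=21 s[j]='b': k: 1→0; π[21]=0 (border '')
j=22 s[j]='e': π[22]=0 (border '')
j=23 s[j]='a': π[23]=1 (border 'a')
j=24 s[j]='e': k: 1→0; π[24]=0 (border '')
j=25 s[j]='e': π[25]=0 (border '')
j=26 s[j]='e': π[26]=0 (border '')

[0, 0, 0, 1, 1, 1, 0, 1, 0, 0, 0, 0, 0, 0, 0, 0, 1, 2, 0, 0, 1, 0, 0, 1, 0, 0, 0]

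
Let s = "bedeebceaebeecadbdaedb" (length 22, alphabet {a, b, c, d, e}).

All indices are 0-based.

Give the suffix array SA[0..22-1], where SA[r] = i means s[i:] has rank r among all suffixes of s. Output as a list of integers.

rank→(start, suffix):
  0 → (14, 'adbdaedb')
  1 → (8, 'aebeecadbdaedb')
  2 → (18, 'aedb')
  3 → (21, 'b')
  4 → (5, 'bceaebeecadbdaedb')
  5 → (16, 'bdaedb')
  6 → (0, 'bedeebceaebeecadbdaedb')
  7 → (10, 'beecadbdaedb')
  8 → (13, 'cadbdaedb')
  9 → (6, 'ceaebeecadbdaedb')
  10 → (17, 'daedb')
  11 → (20, 'db')
  12 → (15, 'dbdaedb')
  13 → (2, 'deebceaebeecadbdaedb')
  14 → (7, 'eaebeecadbdaedb')
  15 → (4, 'ebceaebeecadbdaedb')
  16 → (9, 'ebeecadbdaedb')
  17 → (12, 'ecadbdaedb')
  18 → (19, 'edb')
  19 → (1, 'edeebceaebeecadbdaedb')
  20 → (3, 'eebceaebeecadbdaedb')
  21 → (11, 'eecadbdaedb')

[14, 8, 18, 21, 5, 16, 0, 10, 13, 6, 17, 20, 15, 2, 7, 4, 9, 12, 19, 1, 3, 11]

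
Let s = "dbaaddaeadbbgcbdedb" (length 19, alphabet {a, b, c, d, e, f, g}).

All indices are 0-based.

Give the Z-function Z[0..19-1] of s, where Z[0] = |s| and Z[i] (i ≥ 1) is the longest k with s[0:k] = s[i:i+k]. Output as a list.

[19, 0, 0, 0, 1, 1, 0, 0, 0, 2, 0, 0, 0, 0, 0, 1, 0, 2, 0]

Z[0]=19
i=1: i≥r, start 0; Z[1]=0
i=2: i≥r, start 0; Z[2]=0
i=3: i≥r, start 0; Z[3]=0
i=4: i≥r, start 0; Z[4]=1 scan→box=[4,5)
i=5: i≥r, start 0; Z[5]=1 scan→box=[5,6)
i=6: i≥r, start 0; Z[6]=0
i=7: i≥r, start 0; Z[7]=0
i=8: i≥r, start 0; Z[8]=0
i=9: i≥r, start 0; Z[9]=2 scan→box=[9,11)
i=10: min(r-i=1, Z[1]=0)=0; Z[10]=0
i=11: i≥r, start 0; Z[11]=0
i=12: i≥r, start 0; Z[12]=0
i=13: i≥r, start 0; Z[13]=0
i=14: i≥r, start 0; Z[14]=0
i=15: i≥r, start 0; Z[15]=1 scan→box=[15,16)
i=16: i≥r, start 0; Z[16]=0
i=17: i≥r, start 0; Z[17]=2 scan→box=[17,19)
i=18: min(r-i=1, Z[1]=0)=0; Z[18]=0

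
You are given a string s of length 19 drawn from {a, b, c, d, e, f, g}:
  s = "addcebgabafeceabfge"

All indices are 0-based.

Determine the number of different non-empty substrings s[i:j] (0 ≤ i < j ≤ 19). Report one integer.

rank | idx | suffix
   0 |   7 | abafeceabfge
   1 |  14 | abfge
   2 |   0 | addcebgabafeceabfge
   3 |   9 | afeceabfge
   4 |   8 | bafeceabfge
   5 |  15 | bfge
   6 |   5 | bgabafeceabfge
   7 |  12 | ceabfge
   8 |   3 | cebgabafeceabfge
   9 |   2 | dcebgabafeceabfge
  10 |   1 | ddcebgabafeceabfge
  11 |  18 | e
  12 |  13 | eabfge
  13 |   4 | ebgabafeceabfge
  14 |  11 | eceabfge
  15 |  10 | feceabfge
  16 |  16 | fge
  17 |   6 | gabafeceabfge
  18 |  17 | ge

SA = [7, 14, 0, 9, 8, 15, 5, 12, 3, 2, 1, 18, 13, 4, 11, 10, 16, 6, 17]
[i] adj suffixes → lcp
  [1] 7/14 → 2 ('ab')
  [2] 14/0 → 1 ('a')
  [3] 0/9 → 1 ('a')
  [4] 9/8 → 0 ('')
  [5] 8/15 → 1 ('b')
  [6] 15/5 → 1 ('b')
  [7] 5/12 → 0 ('')
  [8] 12/3 → 2 ('ce')
  [9] 3/2 → 0 ('')
  [10] 2/1 → 1 ('d')
  [11] 1/18 → 0 ('')
  [12] 18/13 → 1 ('e')
  [13] 13/4 → 1 ('e')
  [14] 4/11 → 1 ('e')
  [15] 11/10 → 0 ('')
  [16] 10/16 → 1 ('f')
  [17] 16/6 → 0 ('')
  [18] 6/17 → 1 ('g')

n(n+1)/2 = 19·20/2 = 190
Σ LCP = 0 + 2 + 1 + 1 + 0 + 1 + 1 + 0 + 2 + 0 + 1 + 0 + 1 + 1 + 1 + 0 + 1 + 0 + 1 = 14
distinct = 190 − 14 = 176

176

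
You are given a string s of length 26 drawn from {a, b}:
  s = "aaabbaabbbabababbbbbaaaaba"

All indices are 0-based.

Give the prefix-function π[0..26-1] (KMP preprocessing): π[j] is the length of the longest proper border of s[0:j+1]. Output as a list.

π[0] = 0
j=1 s[j]='a': π[1]=1 (border 'a')
j=2 s[j]='a': π[2]=2 (border 'aa')
j=3 s[j]='b': k: 2→1→0; π[3]=0 (border '')
j=4 s[j]='b': π[4]=0 (border '')
j=5 s[j]='a': π[5]=1 (border 'a')
j=6 s[j]='a': π[6]=2 (border 'aa')
j=7 s[j]='b': k: 2→1→0; π[7]=0 (border '')
j=8 s[j]='b': π[8]=0 (border '')
j=9 s[j]='b': π[9]=0 (border '')
j=10 s[j]='a': π[10]=1 (border 'a')
j=11 s[j]='b': k: 1→0; π[11]=0 (border '')
j=12 s[j]='a': π[12]=1 (border 'a')
j=13 s[j]='b': k: 1→0; π[13]=0 (border '')
j=14 s[j]='a': π[14]=1 (border 'a')
j=15 s[j]='b': k: 1→0; π[15]=0 (border '')
j=16 s[j]='b': π[16]=0 (border '')
j=17 s[j]='b': π[17]=0 (border '')
j=18 s[j]='b': π[18]=0 (border '')
j=19 s[j]='b': π[19]=0 (border '')
j=20 s[j]='a': π[20]=1 (border 'a')
j=21 s[j]='a': π[21]=2 (border 'aa')
j=22 s[j]='a': π[22]=3 (border 'aaa')
j=23 s[j]='a': k: 3→2; π[23]=3 (border 'aaa')
j=24 s[j]='b': π[24]=4 (border 'aaab')
j=25 s[j]='a': k: 4→0; π[25]=1 (border 'a')

[0, 1, 2, 0, 0, 1, 2, 0, 0, 0, 1, 0, 1, 0, 1, 0, 0, 0, 0, 0, 1, 2, 3, 3, 4, 1]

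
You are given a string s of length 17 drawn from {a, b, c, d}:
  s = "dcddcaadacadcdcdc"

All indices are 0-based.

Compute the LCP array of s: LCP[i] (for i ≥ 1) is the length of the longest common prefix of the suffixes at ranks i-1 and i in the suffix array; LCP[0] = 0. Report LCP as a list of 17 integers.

rank | idx | suffix
   0 |   5 | aadacadcdcdc
   1 |   8 | acadcdcdc
   2 |   6 | adacadcdcdc
   3 |  10 | adcdcdc
   4 |  16 | c
   5 |   4 | caadacadcdcdc
   6 |   9 | cadcdcdc
   7 |  14 | cdc
   8 |  12 | cdcdc
   9 |   1 | cddcaadacadcdcdc
  10 |   7 | dacadcdcdc
  11 |  15 | dc
  12 |   3 | dcaadacadcdcdc
  13 |  13 | dcdc
  14 |  11 | dcdcdc
  15 |   0 | dcddcaadacadcdcdc
  16 |   2 | ddcaadacadcdcdc

SA = [5, 8, 6, 10, 16, 4, 9, 14, 12, 1, 7, 15, 3, 13, 11, 0, 2]
[i] adj suffixes → lcp
  [1] 5/8 → 1 ('a')
  [2] 8/6 → 1 ('a')
  [3] 6/10 → 2 ('ad')
  [4] 10/16 → 0 ('')
  [5] 16/4 → 1 ('c')
  [6] 4/9 → 2 ('ca')
  [7] 9/14 → 1 ('c')
  [8] 14/12 → 3 ('cdc')
  [9] 12/1 → 2 ('cd')
  [10] 1/7 → 0 ('')
  [11] 7/15 → 1 ('d')
  [12] 15/3 → 2 ('dc')
  [13] 3/13 → 2 ('dc')
  [14] 13/11 → 4 ('dcdc')
  [15] 11/0 → 3 ('dcd')
  [16] 0/2 → 1 ('d')

[0, 1, 1, 2, 0, 1, 2, 1, 3, 2, 0, 1, 2, 2, 4, 3, 1]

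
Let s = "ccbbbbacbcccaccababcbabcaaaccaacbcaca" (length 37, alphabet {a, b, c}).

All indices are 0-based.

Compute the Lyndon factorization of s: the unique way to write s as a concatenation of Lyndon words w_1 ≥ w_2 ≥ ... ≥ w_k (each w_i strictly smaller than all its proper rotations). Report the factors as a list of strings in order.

emit factor 1: 'c' (i=0, period=1)
emit factor 2: 'c' (i=1, period=1)
emit factor 3: 'b' (i=2, period=1)
emit factor 4: 'b' (i=3, period=1)
emit factor 5: 'b' (i=4, period=1)
emit factor 6: 'b' (i=5, period=1)
emit factor 7: 'acbcccacc' (i=6, period=9)
emit factor 8: 'ababcbabc' (i=15, period=9)
emit factor 9: 'aaaccaacbcac' (i=24, period=12)
emit factor 10: 'a' (i=36, period=1)

["c", "c", "b", "b", "b", "b", "acbcccacc", "ababcbabc", "aaaccaacbcac", "a"]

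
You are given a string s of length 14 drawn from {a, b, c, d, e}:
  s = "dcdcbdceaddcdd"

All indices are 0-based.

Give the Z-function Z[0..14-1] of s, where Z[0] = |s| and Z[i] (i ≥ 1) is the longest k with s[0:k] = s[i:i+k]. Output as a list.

Z[0]=14
i=1: outside box; Z[1]=0
i=2: outside box; Z[2]=2 grow→box=[2,4)
i=3: min(r-i=1, Z[1]=0)=0; Z[3]=0
i=4: outside box; Z[4]=0
i=5: outside box; Z[5]=2 grow→box=[5,7)
i=6: min(r-i=1, Z[1]=0)=0; Z[6]=0
i=7: outside box; Z[7]=0
i=8: outside box; Z[8]=0
i=9: outside box; Z[9]=1 grow→box=[9,10)
i=10: outside box; Z[10]=3 grow→box=[10,13)
i=11: min(r-i=2, Z[1]=0)=0; Z[11]=0
i=12: min(r-i=1, Z[2]=2)=1; Z[12]=1
i=13: outside box; Z[13]=1 grow→box=[13,14)

[14, 0, 2, 0, 0, 2, 0, 0, 0, 1, 3, 0, 1, 1]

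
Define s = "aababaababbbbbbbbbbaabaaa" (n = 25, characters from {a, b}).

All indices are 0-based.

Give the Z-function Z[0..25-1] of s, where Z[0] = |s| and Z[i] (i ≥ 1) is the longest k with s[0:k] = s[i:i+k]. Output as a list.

[25, 1, 0, 1, 0, 5, 1, 0, 1, 0, 0, 0, 0, 0, 0, 0, 0, 0, 0, 4, 1, 0, 2, 2, 1]

Z[0]=25
i=1: fresh scan; Z[1]=1 scan→box=[1,2)
i=2: fresh scan; Z[2]=0
i=3: fresh scan; Z[3]=1 scan→box=[3,4)
i=4: fresh scan; Z[4]=0
i=5: fresh scan; Z[5]=5 scan→box=[5,10)
i=6: min(r-i=4, Z[1]=1)=1; Z[6]=1
i=7: min(r-i=3, Z[2]=0)=0; Z[7]=0
i=8: min(r-i=2, Z[3]=1)=1; Z[8]=1
i=9: min(r-i=1, Z[4]=0)=0; Z[9]=0
i=10: fresh scan; Z[10]=0
i=11: fresh scan; Z[11]=0
i=12: fresh scan; Z[12]=0
i=13: fresh scan; Z[13]=0
i=14: fresh scan; Z[14]=0
i=15: fresh scan; Z[15]=0
i=16: fresh scan; Z[16]=0
i=17: fresh scan; Z[17]=0
i=18: fresh scan; Z[18]=0
i=19: fresh scan; Z[19]=4 scan→box=[19,23)
i=20: min(r-i=3, Z[1]=1)=1; Z[20]=1
i=21: min(r-i=2, Z[2]=0)=0; Z[21]=0
i=22: min(r-i=1, Z[3]=1)=1; Z[22]=2 scan→box=[22,24)
i=23: min(r-i=1, Z[1]=1)=1; Z[23]=2 scan→box=[23,25)
i=24: min(r-i=1, Z[1]=1)=1; Z[24]=1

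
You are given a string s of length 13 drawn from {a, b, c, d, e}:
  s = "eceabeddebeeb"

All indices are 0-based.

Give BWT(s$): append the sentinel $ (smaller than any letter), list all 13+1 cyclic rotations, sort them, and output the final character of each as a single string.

beeaeeedced$bb

rank  rotation        last
    0  $eceabeddebeeb  b
    1  abeddebeeb$ece  e
    2  b$eceabeddebee  e
    3  beddebeeb$ecea  a
    4  beeb$eceabedde  e
    5  ceabeddebeeb$e  e
    6  ddebeeb$eceabe  e
    7  debeeb$eceabed  d
    8  eabeddebeeb$ec  c
    9  eb$eceabeddebe  e
   10  ebeeb$eceabedd  d
   11  eceabeddebeeb$  $
   12  eddebeeb$eceab  b
   13  eeb$eceabeddeb  b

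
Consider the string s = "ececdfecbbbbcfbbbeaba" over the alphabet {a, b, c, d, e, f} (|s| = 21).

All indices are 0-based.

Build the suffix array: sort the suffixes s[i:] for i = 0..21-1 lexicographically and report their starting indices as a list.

rank→(start, suffix):
  0 → (20, 'a')
  1 → (18, 'aba')
  2 → (19, 'ba')
  3 → (8, 'bbbbcfbbbeaba')
  4 → (9, 'bbbcfbbbeaba')
  5 → (14, 'bbbeaba')
  6 → (10, 'bbcfbbbeaba')
  7 → (15, 'bbeaba')
  8 → (11, 'bcfbbbeaba')
  9 → (16, 'beaba')
  10 → (7, 'cbbbbcfbbbeaba')
  11 → (3, 'cdfecbbbbcfbbbeaba')
  12 → (1, 'cecdfecbbbbcfbbbeaba')
  13 → (12, 'cfbbbeaba')
  14 → (4, 'dfecbbbbcfbbbeaba')
  15 → (17, 'eaba')
  16 → (6, 'ecbbbbcfbbbeaba')
  17 → (2, 'ecdfecbbbbcfbbbeaba')
  18 → (0, 'ececdfecbbbbcfbbbeaba')
  19 → (13, 'fbbbeaba')
  20 → (5, 'fecbbbbcfbbbeaba')

[20, 18, 19, 8, 9, 14, 10, 15, 11, 16, 7, 3, 1, 12, 4, 17, 6, 2, 0, 13, 5]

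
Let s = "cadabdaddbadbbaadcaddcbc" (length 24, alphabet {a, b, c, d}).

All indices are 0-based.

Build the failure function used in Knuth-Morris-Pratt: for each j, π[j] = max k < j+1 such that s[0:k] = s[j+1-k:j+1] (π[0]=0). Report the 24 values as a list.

π[0] = 0
j=1 s[j]='a': π[1]=0 (border '')
j=2 s[j]='d': π[2]=0 (border '')
j=3 s[j]='a': π[3]=0 (border '')
j=4 s[j]='b': π[4]=0 (border '')
j=5 s[j]='d': π[5]=0 (border '')
j=6 s[j]='a': π[6]=0 (border '')
j=7 s[j]='d': π[7]=0 (border '')
j=8 s[j]='d': π[8]=0 (border '')
j=9 s[j]='b': π[9]=0 (border '')
j=10 s[j]='a': π[10]=0 (border '')
j=11 s[j]='d': π[11]=0 (border '')
j=12 s[j]='b': π[12]=0 (border '')
j=13 s[j]='b': π[13]=0 (border '')
j=14 s[j]='a': π[14]=0 (border '')
j=15 s[j]='a': π[15]=0 (border '')
j=16 s[j]='d': π[16]=0 (border '')
j=17 s[j]='c': π[17]=1 (border 'c')
j=18 s[j]='a': π[18]=2 (border 'ca')
j=19 s[j]='d': π[19]=3 (border 'cad')
j=20 s[j]='d': k: 3→0; π[20]=0 (border '')
j=21 s[j]='c': π[21]=1 (border 'c')
j=22 s[j]='b': k: 1→0; π[22]=0 (border '')
j=23 s[j]='c': π[23]=1 (border 'c')

[0, 0, 0, 0, 0, 0, 0, 0, 0, 0, 0, 0, 0, 0, 0, 0, 0, 1, 2, 3, 0, 1, 0, 1]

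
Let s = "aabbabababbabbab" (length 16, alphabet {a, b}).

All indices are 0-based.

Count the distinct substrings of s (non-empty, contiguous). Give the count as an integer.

rank→(start, suffix):
  0 → (0, 'aabbabababbabbab')
  1 → (14, 'ab')
  2 → (4, 'abababbabbab')
  3 → (6, 'ababbabbab')
  4 → (11, 'abbab')
  5 → (1, 'abbabababbabbab')
  6 → (8, 'abbabbab')
  7 → (15, 'b')
  8 → (13, 'bab')
  9 → (3, 'babababbabbab')
  10 → (5, 'bababbabbab')
  11 → (10, 'babbab')
  12 → (7, 'babbabbab')
  13 → (12, 'bbab')
  14 → (2, 'bbabababbabbab')
  15 → (9, 'bbabbab')

SA = [0, 14, 4, 6, 11, 1, 8, 15, 13, 3, 5, 10, 7, 12, 2, 9]
[i] adj suffixes → lcp
  [1] 0/14 → 1 ('a')
  [2] 14/4 → 2 ('ab')
  [3] 4/6 → 4 ('abab')
  [4] 6/11 → 2 ('ab')
  [5] 11/1 → 5 ('abbab')
  [6] 1/8 → 5 ('abbab')
  [7] 8/15 → 0 ('')
  [8] 15/13 → 1 ('b')
  [9] 13/3 → 3 ('bab')
  [10] 3/5 → 5 ('babab')
  [11] 5/10 → 3 ('bab')
  [12] 10/7 → 6 ('babbab')
  [13] 7/12 → 1 ('b')
  [14] 12/2 → 4 ('bbab')
  [15] 2/9 → 4 ('bbab')

n(n+1)/2 = 16·17/2 = 136
Σ LCP = 0 + 1 + 2 + 4 + 2 + 5 + 5 + 0 + 1 + 3 + 5 + 3 + 6 + 1 + 4 + 4 = 46
distinct = 136 − 46 = 90

90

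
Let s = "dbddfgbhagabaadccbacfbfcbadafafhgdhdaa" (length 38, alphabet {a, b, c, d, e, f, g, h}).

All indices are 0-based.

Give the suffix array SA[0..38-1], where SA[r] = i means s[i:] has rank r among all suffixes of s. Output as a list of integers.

[37, 36, 12, 10, 18, 25, 13, 27, 29, 8, 11, 17, 24, 1, 21, 6, 16, 23, 15, 19, 35, 26, 0, 14, 2, 3, 33, 28, 20, 22, 4, 30, 9, 5, 32, 7, 34, 31]

sorted suffixes:
  #0 SA[0]=37  'a'
  #1 SA[1]=36  'aa'
  #2 SA[2]=12  'aadccbacfbfcbadafafhgdhdaa'
  #3 SA[3]=10  'abaadccbacfbfcbadafafhgdhdaa'
  #4 SA[4]=18  'acfbfcbadafafhgdhdaa'
  #5 SA[5]=25  'adafafhgdhdaa'
  #6 SA[6]=13  'adccbacfbfcbadafafhgdhdaa'
  #7 SA[7]=27  'afafhgdhdaa'
  #8 SA[8]=29  'afhgdhdaa'
  #9 SA[9]=8  'agabaadccbacfbfcbadafafhgdhdaa'
  #10 SA[10]=11  'baadccbacfbfcbadafafhgdhdaa'
  #11 SA[11]=17  'bacfbfcbadafafhgdhdaa'
  #12 SA[12]=24  'badafafhgdhdaa'
  #13 SA[13]=1  'bddfgbhagabaadccbacfbfcbadafafhgdhdaa'
  #14 SA[14]=21  'bfcbadafafhgdhdaa'
  #15 SA[15]=6  'bhagabaadccbacfbfcbadafafhgdhdaa'
  #16 SA[16]=16  'cbacfbfcbadafafhgdhdaa'
  #17 SA[17]=23  'cbadafafhgdhdaa'
  #18 SA[18]=15  'ccbacfbfcbadafafhgdhdaa'
  #19 SA[19]=19  'cfbfcbadafafhgdhdaa'
  #20 SA[20]=35  'daa'
  #21 SA[21]=26  'dafafhgdhdaa'
  #22 SA[22]=0  'dbddfgbhagabaadccbacfbfcbadafafhgdhdaa'
  #23 SA[23]=14  'dccbacfbfcbadafafhgdhdaa'
  #24 SA[24]=2  'ddfgbhagabaadccbacfbfcbadafafhgdhdaa'
  #25 SA[25]=3  'dfgbhagabaadccbacfbfcbadafafhgdhdaa'
  #26 SA[26]=33  'dhdaa'
  #27 SA[27]=28  'fafhgdhdaa'
  #28 SA[28]=20  'fbfcbadafafhgdhdaa'
  #29 SA[29]=22  'fcbadafafhgdhdaa'
  #30 SA[30]=4  'fgbhagabaadccbacfbfcbadafafhgdhdaa'
  #31 SA[31]=30  'fhgdhdaa'
  #32 SA[32]=9  'gabaadccbacfbfcbadafafhgdhdaa'
  #33 SA[33]=5  'gbhagabaadccbacfbfcbadafafhgdhdaa'
  #34 SA[34]=32  'gdhdaa'
  #35 SA[35]=7  'hagabaadccbacfbfcbadafafhgdhdaa'
  #36 SA[36]=34  'hdaa'
  #37 SA[37]=31  'hgdhdaa'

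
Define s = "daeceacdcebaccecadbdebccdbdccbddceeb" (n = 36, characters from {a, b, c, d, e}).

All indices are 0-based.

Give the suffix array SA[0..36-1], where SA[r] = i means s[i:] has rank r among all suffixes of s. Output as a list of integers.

[11, 5, 16, 1, 35, 10, 21, 25, 29, 18, 15, 28, 27, 22, 12, 23, 6, 3, 8, 13, 32, 0, 24, 17, 26, 7, 31, 30, 19, 4, 34, 9, 20, 14, 2, 33]

rank→(start, suffix):
  0 → (11, 'accecadbdebccdbdccbddceeb')
  1 → (5, 'acdcebaccecadbdebccdbdccbddceeb')
  2 → (16, 'adbdebccdbdccbddceeb')
  3 → (1, 'aeceacdcebaccecadbdebccdbdccbddceeb')
  4 → (35, 'b')
  5 → (10, 'baccecadbdebccdbdccbddceeb')
  6 → (21, 'bccdbdccbddceeb')
  7 → (25, 'bdccbddceeb')
  8 → (29, 'bddceeb')
  9 → (18, 'bdebccdbdccbddceeb')
  10 → (15, 'cadbdebccdbdccbddceeb')
  11 → (28, 'cbddceeb')
  12 → (27, 'ccbddceeb')
  13 → (22, 'ccdbdccbddceeb')
  14 → (12, 'ccecadbdebccdbdccbddceeb')
  15 → (23, 'cdbdccbddceeb')
  16 → (6, 'cdcebaccecadbdebccdbdccbddceeb')
  17 → (3, 'ceacdcebaccecadbdebccdbdccbddceeb')
  18 → (8, 'cebaccecadbdebccdbdccbddceeb')
  19 → (13, 'cecadbdebccdbdccbddceeb')
  20 → (32, 'ceeb')
  21 → (0, 'daeceacdcebaccecadbdebccdbdccbddceeb')
  22 → (24, 'dbdccbddceeb')
  23 → (17, 'dbdebccdbdccbddceeb')
  24 → (26, 'dccbddceeb')
  25 → (7, 'dcebaccecadbdebccdbdccbddceeb')
  26 → (31, 'dceeb')
  27 → (30, 'ddceeb')
  28 → (19, 'debccdbdccbddceeb')
  29 → (4, 'eacdcebaccecadbdebccdbdccbddceeb')
  30 → (34, 'eb')
  31 → (9, 'ebaccecadbdebccdbdccbddceeb')
  32 → (20, 'ebccdbdccbddceeb')
  33 → (14, 'ecadbdebccdbdccbddceeb')
  34 → (2, 'eceacdcebaccecadbdebccdbdccbddceeb')
  35 → (33, 'eeb')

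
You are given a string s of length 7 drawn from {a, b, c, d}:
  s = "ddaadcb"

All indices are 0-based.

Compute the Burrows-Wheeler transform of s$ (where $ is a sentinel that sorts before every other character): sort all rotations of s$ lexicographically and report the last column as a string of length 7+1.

rank  rotation  last
    0  $ddaadcb  b
    1  aadcb$dd  d
    2  adcb$dda  a
    3  b$ddaadc  c
    4  cb$ddaad  d
    5  daadcb$d  d
    6  dcb$ddaa  a
    7  ddaadcb$  $

bdacdda$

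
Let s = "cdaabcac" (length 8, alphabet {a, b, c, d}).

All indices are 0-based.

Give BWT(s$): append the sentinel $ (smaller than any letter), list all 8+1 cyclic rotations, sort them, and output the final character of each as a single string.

rank  rotation   last
    0  $cdaabcac  c
    1  aabcac$cd  d
    2  abcac$cda  a
    3  ac$cdaabc  c
    4  bcac$cdaa  a
    5  c$cdaabca  a
    6  cac$cdaab  b
    7  cdaabcac$  $
    8  daabcac$c  c

cdacaab$c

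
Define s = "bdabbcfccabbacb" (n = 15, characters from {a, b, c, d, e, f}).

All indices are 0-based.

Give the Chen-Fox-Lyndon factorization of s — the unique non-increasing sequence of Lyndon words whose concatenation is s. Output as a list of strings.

["bd", "abbcfcc", "abbacb"]

emit factor 1: 'bd' (i=0, period=2)
emit factor 2: 'abbcfcc' (i=2, period=7)
emit factor 3: 'abbacb' (i=9, period=6)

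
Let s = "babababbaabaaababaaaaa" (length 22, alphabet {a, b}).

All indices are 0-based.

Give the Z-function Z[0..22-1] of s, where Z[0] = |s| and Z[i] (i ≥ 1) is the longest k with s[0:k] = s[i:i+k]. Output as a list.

Z[0]=22
i=1: outside box; Z[1]=0
i=2: outside box; Z[2]=5 scan→box=[2,7)
i=3: min(r-i=4, Z[1]=0)=0; Z[3]=0
i=4: min(r-i=3, Z[2]=5)=3; Z[4]=3
i=5: min(r-i=2, Z[3]=0)=0; Z[5]=0
i=6: min(r-i=1, Z[4]=3)=1; Z[6]=1
i=7: outside box; Z[7]=2 scan→box=[7,9)
i=8: min(r-i=1, Z[1]=0)=0; Z[8]=0
i=9: outside box; Z[9]=0
i=10: outside box; Z[10]=2 scan→box=[10,12)
i=11: min(r-i=1, Z[1]=0)=0; Z[11]=0
i=12: outside box; Z[12]=0
i=13: outside box; Z[13]=0
i=14: outside box; Z[14]=4 scan→box=[14,18)
i=15: min(r-i=3, Z[1]=0)=0; Z[15]=0
i=16: min(r-i=2, Z[2]=5)=2; Z[16]=2
i=17: min(r-i=1, Z[3]=0)=0; Z[17]=0
i=18: outside box; Z[18]=0
i=19: outside box; Z[19]=0
i=20: outside box; Z[20]=0
i=21: outside box; Z[21]=0

[22, 0, 5, 0, 3, 0, 1, 2, 0, 0, 2, 0, 0, 0, 4, 0, 2, 0, 0, 0, 0, 0]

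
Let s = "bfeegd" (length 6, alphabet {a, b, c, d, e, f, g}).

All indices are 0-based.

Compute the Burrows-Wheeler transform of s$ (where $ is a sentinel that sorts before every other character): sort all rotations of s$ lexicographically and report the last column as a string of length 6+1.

d$gfebe

rank  rotation last
    0  $bfeegd  d
    1  bfeegd$  $
    2  d$bfeeg  g
    3  eegd$bf  f
    4  egd$bfe  e
    5  feegd$b  b
    6  gd$bfee  e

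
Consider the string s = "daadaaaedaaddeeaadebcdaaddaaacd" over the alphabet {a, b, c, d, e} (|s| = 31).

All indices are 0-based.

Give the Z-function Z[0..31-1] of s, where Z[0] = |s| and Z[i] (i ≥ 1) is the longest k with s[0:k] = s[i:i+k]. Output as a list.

Z[0]=31
i=1: outside box; Z[1]=0
i=2: outside box; Z[2]=0
i=3: outside box; Z[3]=3 grow→box=[3,6)
i=4: min(r-i=2, Z[1]=0)=0; Z[4]=0
i=5: min(r-i=1, Z[2]=0)=0; Z[5]=0
i=6: outside box; Z[6]=0
i=7: outside box; Z[7]=0
i=8: outside box; Z[8]=4 grow→box=[8,12)
i=9: min(r-i=3, Z[1]=0)=0; Z[9]=0
i=10: min(r-i=2, Z[2]=0)=0; Z[10]=0
i=11: min(r-i=1, Z[3]=3)=1; Z[11]=1
i=12: outside box; Z[12]=1 grow→box=[12,13)
i=13: outside box; Z[13]=0
i=14: outside box; Z[14]=0
i=15: outside box; Z[15]=0
i=16: outside box; Z[16]=0
i=17: outside box; Z[17]=1 grow→box=[17,18)
i=18: outside box; Z[18]=0
i=19: outside box; Z[19]=0
i=20: outside box; Z[20]=0
i=21: outside box; Z[21]=4 grow→box=[21,25)
i=22: min(r-i=3, Z[1]=0)=0; Z[22]=0
i=23: min(r-i=2, Z[2]=0)=0; Z[23]=0
i=24: min(r-i=1, Z[3]=3)=1; Z[24]=1
i=25: outside box; Z[25]=3 grow→box=[25,28)
i=26: min(r-i=2, Z[1]=0)=0; Z[26]=0
i=27: min(r-i=1, Z[2]=0)=0; Z[27]=0
i=28: outside box; Z[28]=0
i=29: outside box; Z[29]=0
i=30: outside box; Z[30]=1 grow→box=[30,31)

[31, 0, 0, 3, 0, 0, 0, 0, 4, 0, 0, 1, 1, 0, 0, 0, 0, 1, 0, 0, 0, 4, 0, 0, 1, 3, 0, 0, 0, 0, 1]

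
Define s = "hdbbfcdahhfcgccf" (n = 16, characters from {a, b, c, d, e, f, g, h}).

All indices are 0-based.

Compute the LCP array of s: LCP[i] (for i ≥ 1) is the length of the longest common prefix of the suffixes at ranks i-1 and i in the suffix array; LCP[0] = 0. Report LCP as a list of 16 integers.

sorted suffixes:
  #0 SA[0]=7  'ahhfcgccf'
  #1 SA[1]=2  'bbfcdahhfcgccf'
  #2 SA[2]=3  'bfcdahhfcgccf'
  #3 SA[3]=13  'ccf'
  #4 SA[4]=5  'cdahhfcgccf'
  #5 SA[5]=14  'cf'
  #6 SA[6]=11  'cgccf'
  #7 SA[7]=6  'dahhfcgccf'
  #8 SA[8]=1  'dbbfcdahhfcgccf'
  #9 SA[9]=15  'f'
  #10 SA[10]=4  'fcdahhfcgccf'
  #11 SA[11]=10  'fcgccf'
  #12 SA[12]=12  'gccf'
  #13 SA[13]=0  'hdbbfcdahhfcgccf'
  #14 SA[14]=9  'hfcgccf'
  #15 SA[15]=8  'hhfcgccf'

SA = [7, 2, 3, 13, 5, 14, 11, 6, 1, 15, 4, 10, 12, 0, 9, 8]
rank  pair      lcp
   1  s[7:],s[2:]  0  ''
   2  s[2:],s[3:]  1  'b'
   3  s[3:],s[13:]  0  ''
   4  s[13:],s[5:]  1  'c'
   5  s[5:],s[14:]  1  'c'
   6  s[14:],s[11:]  1  'c'
   7  s[11:],s[6:]  0  ''
   8  s[6:],s[1:]  1  'd'
   9  s[1:],s[15:]  0  ''
  10  s[15:],s[4:]  1  'f'
  11  s[4:],s[10:]  2  'fc'
  12  s[10:],s[12:]  0  ''
  13  s[12:],s[0:]  0  ''
  14  s[0:],s[9:]  1  'h'
  15  s[9:],s[8:]  1  'h'

[0, 0, 1, 0, 1, 1, 1, 0, 1, 0, 1, 2, 0, 0, 1, 1]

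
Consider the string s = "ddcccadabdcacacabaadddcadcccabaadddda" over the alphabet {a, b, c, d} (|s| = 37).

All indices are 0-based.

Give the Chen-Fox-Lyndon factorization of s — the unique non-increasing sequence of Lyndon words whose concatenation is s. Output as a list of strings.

emit factor 1: 'd' (i=0, period=1)
emit factor 2: 'd' (i=1, period=1)
emit factor 3: 'c' (i=2, period=1)
emit factor 4: 'c' (i=3, period=1)
emit factor 5: 'c' (i=4, period=1)
emit factor 6: 'ad' (i=5, period=2)
emit factor 7: 'abdcacac' (i=7, period=8)
emit factor 8: 'ab' (i=15, period=2)
emit factor 9: 'aadddcadcccabaadddd' (i=17, period=19)
emit factor 10: 'a' (i=36, period=1)

["d", "d", "c", "c", "c", "ad", "abdcacac", "ab", "aadddcadcccabaadddd", "a"]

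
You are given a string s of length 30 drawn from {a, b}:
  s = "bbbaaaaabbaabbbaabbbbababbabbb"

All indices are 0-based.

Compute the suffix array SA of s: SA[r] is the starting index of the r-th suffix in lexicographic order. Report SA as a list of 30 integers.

[3, 4, 5, 6, 10, 15, 21, 7, 23, 26, 11, 16, 29, 2, 9, 14, 20, 22, 25, 28, 1, 8, 13, 19, 24, 27, 0, 12, 18, 17]

rank→(start, suffix):
  0 → (3, 'aaaaabbaabbbaabbbbababbabbb')
  1 → (4, 'aaaabbaabbbaabbbbababbabbb')
  2 → (5, 'aaabbaabbbaabbbbababbabbb')
  3 → (6, 'aabbaabbbaabbbbababbabbb')
  4 → (10, 'aabbbaabbbbababbabbb')
  5 → (15, 'aabbbbababbabbb')
  6 → (21, 'ababbabbb')
  7 → (7, 'abbaabbbaabbbbababbabbb')
  8 → (23, 'abbabbb')
  9 → (26, 'abbb')
  10 → (11, 'abbbaabbbbababbabbb')
  11 → (16, 'abbbbababbabbb')
  12 → (29, 'b')
  13 → (2, 'baaaaabbaabbbaabbbbababbabbb')
  14 → (9, 'baabbbaabbbbababbabbb')
  15 → (14, 'baabbbbababbabbb')
  16 → (20, 'bababbabbb')
  17 → (22, 'babbabbb')
  18 → (25, 'babbb')
  19 → (28, 'bb')
  20 → (1, 'bbaaaaabbaabbbaabbbbababbabbb')
  21 → (8, 'bbaabbbaabbbbababbabbb')
  22 → (13, 'bbaabbbbababbabbb')
  23 → (19, 'bbababbabbb')
  24 → (24, 'bbabbb')
  25 → (27, 'bbb')
  26 → (0, 'bbbaaaaabbaabbbaabbbbababbabbb')
  27 → (12, 'bbbaabbbbababbabbb')
  28 → (18, 'bbbababbabbb')
  29 → (17, 'bbbbababbabbb')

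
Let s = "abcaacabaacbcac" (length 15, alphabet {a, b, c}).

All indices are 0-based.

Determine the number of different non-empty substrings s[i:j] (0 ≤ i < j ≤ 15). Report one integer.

99

rank | idx | suffix
   0 |   3 | aacabaacbcac
   1 |   8 | aacbcac
   2 |   6 | abaacbcac
   3 |   0 | abcaacabaacbcac
   4 |  13 | ac
   5 |   4 | acabaacbcac
   6 |   9 | acbcac
   7 |   7 | baacbcac
   8 |   1 | bcaacabaacbcac
   9 |  11 | bcac
  10 |  14 | c
  11 |   2 | caacabaacbcac
  12 |   5 | cabaacbcac
  13 |  12 | cac
  14 |  10 | cbcac

SA = [3, 8, 6, 0, 13, 4, 9, 7, 1, 11, 14, 2, 5, 12, 10]
rank  pair      lcp
   1  s[3:],s[8:]  3  'aac'
   2  s[8:],s[6:]  1  'a'
   3  s[6:],s[0:]  2  'ab'
   4  s[0:],s[13:]  1  'a'
   5  s[13:],s[4:]  2  'ac'
   6  s[4:],s[9:]  2  'ac'
   7  s[9:],s[7:]  0  ''
   8  s[7:],s[1:]  1  'b'
   9  s[1:],s[11:]  3  'bca'
  10  s[11:],s[14:]  0  ''
  11  s[14:],s[2:]  1  'c'
  12  s[2:],s[5:]  2  'ca'
  13  s[5:],s[12:]  2  'ca'
  14  s[12:],s[10:]  1  'c'

n(n+1)/2 = 15·16/2 = 120
Σ LCP = 0 + 3 + 1 + 2 + 1 + 2 + 2 + 0 + 1 + 3 + 0 + 1 + 2 + 2 + 1 = 21
distinct = 120 − 21 = 99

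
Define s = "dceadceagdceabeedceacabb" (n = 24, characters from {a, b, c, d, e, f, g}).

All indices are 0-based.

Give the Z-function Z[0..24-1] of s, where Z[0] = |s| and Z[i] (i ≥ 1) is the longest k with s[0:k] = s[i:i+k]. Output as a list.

[24, 0, 0, 0, 4, 0, 0, 0, 0, 4, 0, 0, 0, 0, 0, 0, 4, 0, 0, 0, 0, 0, 0, 0]

Z[0]=24
i=1: outside box; Z[1]=0
i=2: outside box; Z[2]=0
i=3: outside box; Z[3]=0
i=4: outside box; Z[4]=4 grow→box=[4,8)
i=5: min(r-i=3, Z[1]=0)=0; Z[5]=0
i=6: min(r-i=2, Z[2]=0)=0; Z[6]=0
i=7: min(r-i=1, Z[3]=0)=0; Z[7]=0
i=8: outside box; Z[8]=0
i=9: outside box; Z[9]=4 grow→box=[9,13)
i=10: min(r-i=3, Z[1]=0)=0; Z[10]=0
i=11: min(r-i=2, Z[2]=0)=0; Z[11]=0
i=12: min(r-i=1, Z[3]=0)=0; Z[12]=0
i=13: outside box; Z[13]=0
i=14: outside box; Z[14]=0
i=15: outside box; Z[15]=0
i=16: outside box; Z[16]=4 grow→box=[16,20)
i=17: min(r-i=3, Z[1]=0)=0; Z[17]=0
i=18: min(r-i=2, Z[2]=0)=0; Z[18]=0
i=19: min(r-i=1, Z[3]=0)=0; Z[19]=0
i=20: outside box; Z[20]=0
i=21: outside box; Z[21]=0
i=22: outside box; Z[22]=0
i=23: outside box; Z[23]=0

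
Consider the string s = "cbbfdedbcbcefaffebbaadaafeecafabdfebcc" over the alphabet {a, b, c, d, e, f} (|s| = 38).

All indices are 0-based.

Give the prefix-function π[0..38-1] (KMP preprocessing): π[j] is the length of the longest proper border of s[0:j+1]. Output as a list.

[0, 0, 0, 0, 0, 0, 0, 0, 1, 2, 1, 0, 0, 0, 0, 0, 0, 0, 0, 0, 0, 0, 0, 0, 0, 0, 0, 1, 0, 0, 0, 0, 0, 0, 0, 0, 1, 1]

π[0] = 0
j=1 s[j]='b': π[1]=0 (border '')
j=2 s[j]='b': π[2]=0 (border '')
j=3 s[j]='f': π[3]=0 (border '')
j=4 s[j]='d': π[4]=0 (border '')
j=5 s[j]='e': π[5]=0 (border '')
j=6 s[j]='d': π[6]=0 (border '')
j=7 s[j]='b': π[7]=0 (border '')
j=8 s[j]='c': π[8]=1 (border 'c')
j=9 s[j]='b': π[9]=2 (border 'cb')
j=10 s[j]='c': k: 2→0; π[10]=1 (border 'c')
j=11 s[j]='e': k: 1→0; π[11]=0 (border '')
j=12 s[j]='f': π[12]=0 (border '')
j=13 s[j]='a': π[13]=0 (border '')
j=14 s[j]='f': π[14]=0 (border '')
j=15 s[j]='f': π[15]=0 (border '')
j=16 s[j]='e': π[16]=0 (border '')
j=17 s[j]='b': π[17]=0 (border '')
j=18 s[j]='b': π[18]=0 (border '')
j=19 s[j]='a': π[19]=0 (border '')
j=20 s[j]='a': π[20]=0 (border '')
j=21 s[j]='d': π[21]=0 (border '')
j=22 s[j]='a': π[22]=0 (border '')
j=23 s[j]='a': π[23]=0 (border '')
j=24 s[j]='f': π[24]=0 (border '')
j=25 s[j]='e': π[25]=0 (border '')
j=26 s[j]='e': π[26]=0 (border '')
j=27 s[j]='c': π[27]=1 (border 'c')
j=28 s[j]='a': k: 1→0; π[28]=0 (border '')
j=29 s[j]='f': π[29]=0 (border '')
j=30 s[j]='a': π[30]=0 (border '')
j=31 s[j]='b': π[31]=0 (border '')
j=32 s[j]='d': π[32]=0 (border '')
j=33 s[j]='f': π[33]=0 (border '')
j=34 s[j]='e': π[34]=0 (border '')
j=35 s[j]='b': π[35]=0 (border '')
j=36 s[j]='c': π[36]=1 (border 'c')
j=37 s[j]='c': k: 1→0; π[37]=1 (border 'c')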